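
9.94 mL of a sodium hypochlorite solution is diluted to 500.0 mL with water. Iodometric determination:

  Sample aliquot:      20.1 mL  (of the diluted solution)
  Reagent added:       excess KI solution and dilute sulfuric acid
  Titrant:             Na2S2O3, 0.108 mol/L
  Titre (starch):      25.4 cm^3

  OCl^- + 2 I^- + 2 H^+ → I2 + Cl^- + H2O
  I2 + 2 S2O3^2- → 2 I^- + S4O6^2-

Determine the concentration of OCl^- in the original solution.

n(S2O3^2-) = 0.0254 × 0.108 = 2.74 × 10^-3 mol
n(I2) = n(S2O3^2-)/2 = 1.37 × 10^-3 mol
n(OCl^-) in the aliquot = 1.37 × 10^-3 mol (1:1 ratio)
[OCl^-]_dilute = 1.37 × 10^-3 / 0.0201 = 0.0682 mol/L
[OCl^-]_original = 0.0682 × 500.0/9.94 = 3.43 mol/L

3.43 mol/L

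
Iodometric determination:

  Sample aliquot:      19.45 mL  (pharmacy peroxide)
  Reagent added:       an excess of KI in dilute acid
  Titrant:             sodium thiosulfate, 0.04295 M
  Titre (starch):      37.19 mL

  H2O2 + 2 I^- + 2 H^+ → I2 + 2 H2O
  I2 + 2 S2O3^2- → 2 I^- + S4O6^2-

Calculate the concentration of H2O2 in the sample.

n(S2O3^2-) = 0.03719 × 0.04295 = 1.597 × 10^-3 mol
n(I2) = n(S2O3^2-)/2 = 7.987 × 10^-4 mol
n(H2O2) in the aliquot = 7.987 × 10^-4 mol (1:1 ratio)
[H2O2] = 7.987 × 10^-4 / 0.01945 = 0.04106 mol/L

0.04106 M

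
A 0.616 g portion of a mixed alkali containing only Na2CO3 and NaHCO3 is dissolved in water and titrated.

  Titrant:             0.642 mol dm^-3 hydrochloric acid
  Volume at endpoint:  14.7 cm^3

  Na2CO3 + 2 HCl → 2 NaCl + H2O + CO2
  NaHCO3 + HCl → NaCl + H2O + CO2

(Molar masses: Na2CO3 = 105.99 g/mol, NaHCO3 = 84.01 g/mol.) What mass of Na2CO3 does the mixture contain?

0.302 g

n(HCl) = 0.0147 × 0.642 = 9.44 × 10^-3 mol
Let x = n(Na2CO3), y = n(NaHCO3).
Titrant: 2x + 1y = 9.44 × 10^-3;  mass: 105.99x + 84.01y = 0.616
Solving, x = 2.85 × 10^-3 mol, y = 3.74 × 10^-3 mol
mass of Na2CO3 = 2.85 × 10^-3 × 105.99 = 0.302 g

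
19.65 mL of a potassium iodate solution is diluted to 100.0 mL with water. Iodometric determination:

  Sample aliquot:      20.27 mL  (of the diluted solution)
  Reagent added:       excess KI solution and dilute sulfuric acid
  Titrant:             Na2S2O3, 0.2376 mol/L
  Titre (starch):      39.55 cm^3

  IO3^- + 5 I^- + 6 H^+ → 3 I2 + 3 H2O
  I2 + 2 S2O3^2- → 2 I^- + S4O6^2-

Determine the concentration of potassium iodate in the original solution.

n(S2O3^2-) = 0.03955 × 0.2376 = 9.397 × 10^-3 mol
n(I2) = n(S2O3^2-)/2 = 4.699 × 10^-3 mol
From the 1:3 ratio, n(IO3^-) in the aliquot = 1/3 × 4.699 × 10^-3 = 1.566 × 10^-3 mol
[IO3^-]_dilute = 1.566 × 10^-3 / 0.02027 = 0.07727 mol/L
[IO3^-]_original = 0.07727 × 100.0/19.65 = 0.3932 mol/L

0.3932 mol/L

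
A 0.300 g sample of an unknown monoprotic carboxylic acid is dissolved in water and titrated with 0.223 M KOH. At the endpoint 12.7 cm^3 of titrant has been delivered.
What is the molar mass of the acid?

n(KOH) = 0.0127 L × 0.223 mol/L = 2.83 × 10^-3 mol
n(HA) = 2.83 × 10^-3 mol (1:1 ratio)
M = m / n = 0.300 g / 2.83 × 10^-3 mol = 106 g/mol

106 g/mol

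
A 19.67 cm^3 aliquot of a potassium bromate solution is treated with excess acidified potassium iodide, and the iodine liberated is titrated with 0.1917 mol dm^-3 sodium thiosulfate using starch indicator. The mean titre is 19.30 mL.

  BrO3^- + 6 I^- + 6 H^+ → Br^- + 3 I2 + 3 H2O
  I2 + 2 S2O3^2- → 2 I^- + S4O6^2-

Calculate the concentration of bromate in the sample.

0.03135 mol/L

n(S2O3^2-) = 0.01930 × 0.1917 = 3.700 × 10^-3 mol
n(I2) = n(S2O3^2-)/2 = 1.850 × 10^-3 mol
From the 1:3 ratio, n(BrO3^-) in the aliquot = 1/3 × 1.850 × 10^-3 = 6.166 × 10^-4 mol
[BrO3^-] = 6.166 × 10^-4 / 0.01967 = 0.03135 mol/L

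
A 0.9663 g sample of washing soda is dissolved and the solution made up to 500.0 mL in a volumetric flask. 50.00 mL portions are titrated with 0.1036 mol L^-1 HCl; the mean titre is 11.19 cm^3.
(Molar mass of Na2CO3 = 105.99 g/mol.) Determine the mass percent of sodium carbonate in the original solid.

Na2CO3 + 2 HCl → 2 NaCl + H2O + CO2
n(HCl) per titration = 0.01119 × 0.1036 = 1.159 × 10^-3 mol
From the 1:2 ratio, n(Na2CO3) in each aliquot = 1/2 × 1.159 × 10^-3 = 5.796 × 10^-4 mol
n(Na2CO3) in the whole flask = 5.796 × 10^-4 × 500.0/50.00 = 5.796 × 10^-3 mol
mass of Na2CO3 = 5.796 × 10^-3 × 105.99 = 0.6144 g
% Na2CO3 = 0.6144 / 0.9663 × 100 = 63.58 %

63.58 %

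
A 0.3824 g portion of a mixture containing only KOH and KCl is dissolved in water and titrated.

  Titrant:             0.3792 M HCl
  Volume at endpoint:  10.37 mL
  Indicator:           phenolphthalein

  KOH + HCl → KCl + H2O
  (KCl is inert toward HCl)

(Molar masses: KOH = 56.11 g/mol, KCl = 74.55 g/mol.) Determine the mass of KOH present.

0.2206 g

n(HCl) = 0.01037 × 0.3792 = 3.932 × 10^-3 mol
Let x = n(KOH), y = n(KCl).
Titrant: 1x = 3.932 × 10^-3;  mass: 56.11x + 74.55y = 0.3824
Solving, x = 3.932 × 10^-3 mol, y = 2.170 × 10^-3 mol
mass of KOH = 3.932 × 10^-3 × 56.11 = 0.2206 g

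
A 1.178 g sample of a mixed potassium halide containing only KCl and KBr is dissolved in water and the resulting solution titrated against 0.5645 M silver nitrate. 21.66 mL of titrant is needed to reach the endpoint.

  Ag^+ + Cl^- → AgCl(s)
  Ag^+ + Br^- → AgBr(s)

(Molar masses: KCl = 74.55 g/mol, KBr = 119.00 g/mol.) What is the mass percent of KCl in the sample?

39.44 %

n(AgNO3) = 0.02166 × 0.5645 = 0.01223 mol
Let x = n(KCl), y = n(KBr).
Titrant: 1x + 1y = 0.01223;  mass: 74.55x + 119.00y = 1.178
Solving, x = 6.232 × 10^-3 mol, y = 5.995 × 10^-3 mol
mass of KCl = 6.232 × 10^-3 × 74.55 = 0.4646 g
% KCl = 0.4646 / 1.178 × 100 = 39.44 %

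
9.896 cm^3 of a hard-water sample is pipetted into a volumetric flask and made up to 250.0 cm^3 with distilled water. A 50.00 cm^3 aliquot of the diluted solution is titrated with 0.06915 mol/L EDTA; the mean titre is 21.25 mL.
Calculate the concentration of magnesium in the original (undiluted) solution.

Mg^2+ + EDTA^4- → [Mg(EDTA)]^2-
n(EDTA) = 0.02125 × 0.06915 = 1.469 × 10^-3 mol
n(Mg2+) in the aliquot = 1.469 × 10^-3 mol (1:1 ratio)
[Mg2+]_dilute = 1.469 × 10^-3 / 0.05000 = 0.02939 mol/L
Dilution factor = 250.0 / 9.896 = 25.26
[Mg2+]_stock = 0.02939 × 25.26 = 0.7424 mol/L

0.7424 mol/L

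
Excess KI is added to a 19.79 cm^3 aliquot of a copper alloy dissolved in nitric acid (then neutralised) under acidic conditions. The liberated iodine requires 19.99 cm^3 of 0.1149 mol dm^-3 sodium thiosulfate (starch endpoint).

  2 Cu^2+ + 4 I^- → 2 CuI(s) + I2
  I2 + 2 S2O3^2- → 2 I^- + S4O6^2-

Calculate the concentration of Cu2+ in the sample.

n(S2O3^2-) = 0.01999 × 0.1149 = 2.297 × 10^-3 mol
n(I2) = n(S2O3^2-)/2 = 1.148 × 10^-3 mol
From the 2:1 ratio, n(Cu2+) in the aliquot = 2/1 × 1.148 × 10^-3 = 2.297 × 10^-3 mol
[Cu2+] = 2.297 × 10^-3 / 0.01979 = 0.1161 mol/L

0.1161 mol/L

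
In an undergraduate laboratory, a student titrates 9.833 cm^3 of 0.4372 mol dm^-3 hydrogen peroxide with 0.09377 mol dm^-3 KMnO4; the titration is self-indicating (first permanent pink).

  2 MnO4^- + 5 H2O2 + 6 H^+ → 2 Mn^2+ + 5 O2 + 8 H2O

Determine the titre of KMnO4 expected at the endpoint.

18.34 mL

n(H2O2) = 0.009833 L × 0.4372 mol/L = 4.299 × 10^-3 mol
From the 2:5 stoichiometry, n(KMnO4) = 2/5 × 4.299 × 10^-3 = 1.720 × 10^-3 mol
V(KMnO4) = 1.720 × 10^-3 mol / 0.09377 mol/L = 0.01834 L = 18.34 mL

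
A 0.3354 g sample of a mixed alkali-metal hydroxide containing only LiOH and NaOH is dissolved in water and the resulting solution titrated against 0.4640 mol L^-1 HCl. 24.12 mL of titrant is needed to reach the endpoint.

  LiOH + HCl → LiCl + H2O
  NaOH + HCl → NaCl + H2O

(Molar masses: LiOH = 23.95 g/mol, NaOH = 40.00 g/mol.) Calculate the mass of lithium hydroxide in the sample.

0.1675 g

n(HCl) = 0.02412 × 0.4640 = 0.01119 mol
Let x = n(LiOH), y = n(NaOH).
Titrant: 1x + 1y = 0.01119;  mass: 23.95x + 40.00y = 0.3354
Solving, x = 6.995 × 10^-3 mol, y = 4.197 × 10^-3 mol
mass of LiOH = 6.995 × 10^-3 × 23.95 = 0.1675 g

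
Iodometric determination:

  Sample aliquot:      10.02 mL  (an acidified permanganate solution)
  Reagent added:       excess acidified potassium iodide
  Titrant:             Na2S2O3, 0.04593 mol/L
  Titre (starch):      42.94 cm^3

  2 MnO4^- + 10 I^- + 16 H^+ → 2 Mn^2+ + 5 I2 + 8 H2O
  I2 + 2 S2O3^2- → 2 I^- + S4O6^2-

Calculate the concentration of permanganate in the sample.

0.03937 mol/L

n(S2O3^2-) = 0.04294 × 0.04593 = 1.972 × 10^-3 mol
n(I2) = n(S2O3^2-)/2 = 9.861 × 10^-4 mol
From the 2:5 ratio, n(MnO4^-) in the aliquot = 2/5 × 9.861 × 10^-4 = 3.944 × 10^-4 mol
[MnO4^-] = 3.944 × 10^-4 / 0.01002 = 0.03937 mol/L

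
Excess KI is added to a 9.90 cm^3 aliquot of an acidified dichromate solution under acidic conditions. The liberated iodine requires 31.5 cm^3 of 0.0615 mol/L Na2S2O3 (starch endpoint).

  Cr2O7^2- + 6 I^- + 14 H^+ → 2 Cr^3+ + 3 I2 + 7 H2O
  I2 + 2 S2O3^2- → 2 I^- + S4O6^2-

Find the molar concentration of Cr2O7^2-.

0.0326 mol/L

n(S2O3^2-) = 0.0315 × 0.0615 = 1.94 × 10^-3 mol
n(I2) = n(S2O3^2-)/2 = 9.69 × 10^-4 mol
From the 1:3 ratio, n(Cr2O7^2-) in the aliquot = 1/3 × 9.69 × 10^-4 = 3.23 × 10^-4 mol
[Cr2O7^2-] = 3.23 × 10^-4 / 0.00990 = 0.0326 mol/L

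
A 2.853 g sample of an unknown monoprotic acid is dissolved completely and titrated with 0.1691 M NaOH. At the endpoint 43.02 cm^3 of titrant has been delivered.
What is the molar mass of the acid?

392.2 g/mol

n(NaOH) = 0.04302 L × 0.1691 mol/L = 7.275 × 10^-3 mol
n(HA) = 7.275 × 10^-3 mol (1:1 ratio)
M = m / n = 2.853 g / 7.275 × 10^-3 mol = 392.2 g/mol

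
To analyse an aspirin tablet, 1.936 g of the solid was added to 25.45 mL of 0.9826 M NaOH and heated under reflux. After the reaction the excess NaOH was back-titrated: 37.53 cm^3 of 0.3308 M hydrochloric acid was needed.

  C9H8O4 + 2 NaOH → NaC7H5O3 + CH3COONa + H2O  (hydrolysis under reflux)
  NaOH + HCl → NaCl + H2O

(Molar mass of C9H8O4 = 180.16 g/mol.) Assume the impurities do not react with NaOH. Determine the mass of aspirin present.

1.134 g

n(NaOH) added = 0.02545 × 0.9826 = 0.02501 mol
n(HCl) used in back-titration = 0.03753 × 0.3308 = 0.01241 mol
n(NaOH) left over = 0.01241 mol (1:1 ratio)
n(NaOH) consumed by analyte = 0.02501 − 0.01241 = 0.01259 mol
From the 1:2 ratio, n(C9H8O4) = 1/2 × 0.01259 = 6.296 × 10^-3 mol
mass of C9H8O4 = 6.296 × 10^-3 × 180.16 = 1.134 g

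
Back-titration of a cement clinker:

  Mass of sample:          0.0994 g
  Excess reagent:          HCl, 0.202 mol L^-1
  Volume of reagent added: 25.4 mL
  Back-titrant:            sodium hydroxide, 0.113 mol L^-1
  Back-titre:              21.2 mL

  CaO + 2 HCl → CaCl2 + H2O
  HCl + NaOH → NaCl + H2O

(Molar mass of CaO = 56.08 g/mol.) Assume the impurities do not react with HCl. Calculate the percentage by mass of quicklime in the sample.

77.2 %

n(HCl) added = 0.0254 × 0.202 = 5.13 × 10^-3 mol
n(NaOH) used in back-titration = 0.0212 × 0.113 = 2.40 × 10^-3 mol
n(HCl) left over = 2.40 × 10^-3 mol (1:1 ratio)
n(HCl) consumed by analyte = 5.13 × 10^-3 − 2.40 × 10^-3 = 2.74 × 10^-3 mol
From the 1:2 ratio, n(CaO) = 1/2 × 2.74 × 10^-3 = 1.37 × 10^-3 mol
mass of CaO = 1.37 × 10^-3 × 56.08 = 0.0767 g
% CaO = 0.0767 / 0.0994 × 100 = 77.2 %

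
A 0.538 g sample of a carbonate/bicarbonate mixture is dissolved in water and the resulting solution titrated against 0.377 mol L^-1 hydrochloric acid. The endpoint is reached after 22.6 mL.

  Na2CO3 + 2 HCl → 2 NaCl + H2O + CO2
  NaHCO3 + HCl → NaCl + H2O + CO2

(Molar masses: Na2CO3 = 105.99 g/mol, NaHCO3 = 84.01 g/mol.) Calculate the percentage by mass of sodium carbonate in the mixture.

56.5 %

n(HCl) = 0.0226 × 0.377 = 8.52 × 10^-3 mol
Let x = n(Na2CO3), y = n(NaHCO3).
Titrant: 2x + 1y = 8.52 × 10^-3;  mass: 105.99x + 84.01y = 0.538
Solving, x = 2.87 × 10^-3 mol, y = 2.79 × 10^-3 mol
mass of Na2CO3 = 2.87 × 10^-3 × 105.99 = 0.304 g
% Na2CO3 = 0.304 / 0.538 × 100 = 56.5 %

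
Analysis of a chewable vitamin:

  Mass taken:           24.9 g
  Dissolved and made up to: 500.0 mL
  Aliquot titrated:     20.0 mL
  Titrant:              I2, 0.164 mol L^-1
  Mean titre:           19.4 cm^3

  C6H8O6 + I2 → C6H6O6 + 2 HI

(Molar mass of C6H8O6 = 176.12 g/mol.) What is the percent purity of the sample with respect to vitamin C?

n(I2) per titration = 0.0194 × 0.164 = 3.18 × 10^-3 mol
n(C6H8O6) in each aliquot = 3.18 × 10^-3 mol (1:1 ratio)
n(C6H8O6) in the whole flask = 3.18 × 10^-3 × 500.0/20.0 = 0.0795 mol
mass of C6H8O6 = 0.0795 × 176.12 = 14.0 g
% C6H8O6 = 14.0 / 24.9 × 100 = 56.3 %

56.3 %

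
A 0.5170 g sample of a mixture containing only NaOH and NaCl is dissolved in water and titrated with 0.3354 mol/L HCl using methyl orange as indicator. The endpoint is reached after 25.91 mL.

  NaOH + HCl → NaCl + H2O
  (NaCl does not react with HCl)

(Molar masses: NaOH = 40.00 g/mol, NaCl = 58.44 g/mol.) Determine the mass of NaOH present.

0.3476 g

n(HCl) = 0.02591 × 0.3354 = 8.690 × 10^-3 mol
Let x = n(NaOH), y = n(NaCl).
Titrant: 1x = 8.690 × 10^-3;  mass: 40.00x + 58.44y = 0.5170
Solving, x = 8.690 × 10^-3 mol, y = 2.899 × 10^-3 mol
mass of NaOH = 8.690 × 10^-3 × 40.00 = 0.3476 g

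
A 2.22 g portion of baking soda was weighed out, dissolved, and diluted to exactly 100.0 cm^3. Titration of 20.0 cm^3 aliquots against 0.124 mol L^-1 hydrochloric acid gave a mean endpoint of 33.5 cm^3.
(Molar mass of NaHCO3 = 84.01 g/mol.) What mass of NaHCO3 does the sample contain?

1.74 g

NaHCO3 + HCl → NaCl + H2O + CO2
n(HCl) per titration = 0.0335 × 0.124 = 4.15 × 10^-3 mol
n(NaHCO3) in each aliquot = 4.15 × 10^-3 mol (1:1 ratio)
n(NaHCO3) in the whole flask = 4.15 × 10^-3 × 100.0/20.0 = 0.0208 mol
mass of NaHCO3 = 0.0208 × 84.01 = 1.74 g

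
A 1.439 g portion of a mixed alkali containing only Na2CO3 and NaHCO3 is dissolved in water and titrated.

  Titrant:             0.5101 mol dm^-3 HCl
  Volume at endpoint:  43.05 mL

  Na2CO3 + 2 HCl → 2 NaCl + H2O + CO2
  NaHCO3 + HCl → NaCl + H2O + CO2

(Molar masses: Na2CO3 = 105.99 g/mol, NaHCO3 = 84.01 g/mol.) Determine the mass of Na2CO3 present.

n(HCl) = 0.04305 × 0.5101 = 0.02196 mol
Let x = n(Na2CO3), y = n(NaHCO3).
Titrant: 2x + 1y = 0.02196;  mass: 105.99x + 84.01y = 1.439
Solving, x = 6.543 × 10^-3 mol, y = 8.874 × 10^-3 mol
mass of Na2CO3 = 6.543 × 10^-3 × 105.99 = 0.6935 g

0.6935 g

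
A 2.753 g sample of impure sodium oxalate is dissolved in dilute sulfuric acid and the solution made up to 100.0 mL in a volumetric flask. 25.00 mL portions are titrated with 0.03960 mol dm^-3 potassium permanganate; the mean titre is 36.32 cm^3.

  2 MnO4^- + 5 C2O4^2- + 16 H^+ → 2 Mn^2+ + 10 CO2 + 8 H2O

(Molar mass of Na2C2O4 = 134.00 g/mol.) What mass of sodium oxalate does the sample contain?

n(KMnO4) per titration = 0.03632 × 0.03960 = 1.438 × 10^-3 mol
From the 5:2 ratio, n(Na2C2O4) in each aliquot = 5/2 × 1.438 × 10^-3 = 3.596 × 10^-3 mol
n(Na2C2O4) in the whole flask = 3.596 × 10^-3 × 100.0/25.00 = 0.01438 mol
mass of Na2C2O4 = 0.01438 × 134.00 = 1.927 g

1.927 g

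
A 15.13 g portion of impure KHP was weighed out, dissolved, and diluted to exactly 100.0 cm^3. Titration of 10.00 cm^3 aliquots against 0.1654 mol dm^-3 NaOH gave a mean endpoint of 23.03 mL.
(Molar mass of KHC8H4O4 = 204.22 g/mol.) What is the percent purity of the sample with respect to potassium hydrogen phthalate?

51.41 %

KHC8H4O4 + NaOH → KNaC8H4O4 + H2O
n(NaOH) per titration = 0.02303 × 0.1654 = 3.809 × 10^-3 mol
n(KHC8H4O4) in each aliquot = 3.809 × 10^-3 mol (1:1 ratio)
n(KHC8H4O4) in the whole flask = 3.809 × 10^-3 × 100.0/10.00 = 0.03809 mol
mass of KHC8H4O4 = 0.03809 × 204.22 = 7.779 g
% KHC8H4O4 = 7.779 / 15.13 × 100 = 51.41 %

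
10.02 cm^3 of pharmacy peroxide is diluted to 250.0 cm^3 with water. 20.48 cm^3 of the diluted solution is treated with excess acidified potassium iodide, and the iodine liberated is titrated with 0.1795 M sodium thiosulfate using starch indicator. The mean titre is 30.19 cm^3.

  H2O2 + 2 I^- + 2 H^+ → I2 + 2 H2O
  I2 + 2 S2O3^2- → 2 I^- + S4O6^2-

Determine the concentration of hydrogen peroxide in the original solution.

n(S2O3^2-) = 0.03019 × 0.1795 = 5.419 × 10^-3 mol
n(I2) = n(S2O3^2-)/2 = 2.710 × 10^-3 mol
n(H2O2) in the aliquot = 2.710 × 10^-3 mol (1:1 ratio)
[H2O2]_dilute = 2.710 × 10^-3 / 0.02048 = 0.1323 mol/L
[H2O2]_original = 0.1323 × 250.0/10.02 = 3.301 mol/L

3.301 M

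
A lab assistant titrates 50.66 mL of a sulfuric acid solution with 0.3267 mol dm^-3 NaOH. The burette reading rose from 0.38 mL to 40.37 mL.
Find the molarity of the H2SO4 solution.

H2SO4 + 2 NaOH → Na2SO4 + 2 H2O
n(NaOH) = 0.03999 L × 0.3267 mol/L = 0.01306 mol
From the 1:2 mole ratio, n(H2SO4) = 1/2 × 0.01306 = 6.532 × 10^-3 mol
[H2SO4] = 6.532 × 10^-3 mol / 0.05066 L = 0.1289 mol/L

0.1289 mol/L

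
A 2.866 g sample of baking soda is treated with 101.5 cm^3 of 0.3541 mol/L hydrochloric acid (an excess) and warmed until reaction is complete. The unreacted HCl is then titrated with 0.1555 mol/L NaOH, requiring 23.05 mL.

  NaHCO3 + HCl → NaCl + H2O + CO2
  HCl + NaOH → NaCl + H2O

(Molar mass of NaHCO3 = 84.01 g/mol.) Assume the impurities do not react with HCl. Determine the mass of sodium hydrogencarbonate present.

n(HCl) added = 0.1015 × 0.3541 = 0.03594 mol
n(NaOH) used in back-titration = 0.02305 × 0.1555 = 3.584 × 10^-3 mol
n(HCl) left over = 3.584 × 10^-3 mol (1:1 ratio)
n(HCl) consumed by analyte = 0.03594 − 3.584 × 10^-3 = 0.03236 mol
n(NaHCO3) = 0.03236 mol (1:1 ratio)
mass of NaHCO3 = 0.03236 × 84.01 = 2.718 g

2.718 g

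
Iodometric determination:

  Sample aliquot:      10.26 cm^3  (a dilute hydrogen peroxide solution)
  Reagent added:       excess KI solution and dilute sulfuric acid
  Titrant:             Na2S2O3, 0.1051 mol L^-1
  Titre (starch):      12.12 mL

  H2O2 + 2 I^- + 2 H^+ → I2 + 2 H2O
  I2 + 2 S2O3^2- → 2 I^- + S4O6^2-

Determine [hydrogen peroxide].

n(S2O3^2-) = 0.01212 × 0.1051 = 1.274 × 10^-3 mol
n(I2) = n(S2O3^2-)/2 = 6.369 × 10^-4 mol
n(H2O2) in the aliquot = 6.369 × 10^-4 mol (1:1 ratio)
[H2O2] = 6.369 × 10^-4 / 0.01026 = 0.06208 mol/L

0.06208 mol/L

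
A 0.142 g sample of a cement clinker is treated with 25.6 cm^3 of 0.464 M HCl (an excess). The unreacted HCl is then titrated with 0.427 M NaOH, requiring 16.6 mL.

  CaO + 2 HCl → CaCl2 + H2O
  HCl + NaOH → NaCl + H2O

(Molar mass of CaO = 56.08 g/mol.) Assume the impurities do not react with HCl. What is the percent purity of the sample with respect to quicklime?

94.6 %

n(HCl) added = 0.0256 × 0.464 = 0.0119 mol
n(NaOH) used in back-titration = 0.0166 × 0.427 = 7.09 × 10^-3 mol
n(HCl) left over = 7.09 × 10^-3 mol (1:1 ratio)
n(HCl) consumed by analyte = 0.0119 − 7.09 × 10^-3 = 4.79 × 10^-3 mol
From the 1:2 ratio, n(CaO) = 1/2 × 4.79 × 10^-3 = 2.40 × 10^-3 mol
mass of CaO = 2.40 × 10^-3 × 56.08 = 0.134 g
% CaO = 0.134 / 0.142 × 100 = 94.6 %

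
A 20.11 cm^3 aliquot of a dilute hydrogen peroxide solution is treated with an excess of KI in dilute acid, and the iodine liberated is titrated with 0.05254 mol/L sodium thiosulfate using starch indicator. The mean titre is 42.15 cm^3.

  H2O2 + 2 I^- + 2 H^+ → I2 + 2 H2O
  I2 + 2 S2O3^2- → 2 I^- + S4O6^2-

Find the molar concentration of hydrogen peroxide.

n(S2O3^2-) = 0.04215 × 0.05254 = 2.215 × 10^-3 mol
n(I2) = n(S2O3^2-)/2 = 1.107 × 10^-3 mol
n(H2O2) in the aliquot = 1.107 × 10^-3 mol (1:1 ratio)
[H2O2] = 1.107 × 10^-3 / 0.02011 = 0.05506 mol/L

0.05506 mol/L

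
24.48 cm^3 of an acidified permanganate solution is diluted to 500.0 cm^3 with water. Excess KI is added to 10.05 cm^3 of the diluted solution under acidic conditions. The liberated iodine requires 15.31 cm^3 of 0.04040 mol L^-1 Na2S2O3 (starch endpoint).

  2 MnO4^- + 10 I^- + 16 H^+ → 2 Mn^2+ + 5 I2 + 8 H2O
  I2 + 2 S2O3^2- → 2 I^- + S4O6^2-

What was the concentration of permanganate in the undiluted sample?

0.2514 mol/L

n(S2O3^2-) = 0.01531 × 0.04040 = 6.185 × 10^-4 mol
n(I2) = n(S2O3^2-)/2 = 3.093 × 10^-4 mol
From the 2:5 ratio, n(MnO4^-) in the aliquot = 2/5 × 3.093 × 10^-4 = 1.237 × 10^-4 mol
[MnO4^-]_dilute = 1.237 × 10^-4 / 0.01005 = 0.01231 mol/L
[MnO4^-]_original = 0.01231 × 500.0/24.48 = 0.2514 mol/L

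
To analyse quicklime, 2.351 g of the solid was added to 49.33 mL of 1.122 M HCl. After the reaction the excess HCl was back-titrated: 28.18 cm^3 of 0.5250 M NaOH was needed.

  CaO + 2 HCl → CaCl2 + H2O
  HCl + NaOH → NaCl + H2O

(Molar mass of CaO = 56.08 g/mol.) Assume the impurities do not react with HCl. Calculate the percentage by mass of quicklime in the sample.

n(HCl) added = 0.04933 × 1.122 = 0.05535 mol
n(NaOH) used in back-titration = 0.02818 × 0.5250 = 0.01479 mol
n(HCl) left over = 0.01479 mol (1:1 ratio)
n(HCl) consumed by analyte = 0.05535 − 0.01479 = 0.04055 mol
From the 1:2 ratio, n(CaO) = 1/2 × 0.04055 = 0.02028 mol
mass of CaO = 0.02028 × 56.08 = 1.137 g
% CaO = 1.137 / 2.351 × 100 = 48.37 %

48.37 %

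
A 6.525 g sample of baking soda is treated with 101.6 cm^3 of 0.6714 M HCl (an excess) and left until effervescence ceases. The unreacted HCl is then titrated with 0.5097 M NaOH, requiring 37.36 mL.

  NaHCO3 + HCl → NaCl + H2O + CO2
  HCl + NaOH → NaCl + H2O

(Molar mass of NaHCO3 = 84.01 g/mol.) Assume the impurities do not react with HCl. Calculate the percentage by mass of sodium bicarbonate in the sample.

n(HCl) added = 0.1016 × 0.6714 = 0.06821 mol
n(NaOH) used in back-titration = 0.03736 × 0.5097 = 0.01904 mol
n(HCl) left over = 0.01904 mol (1:1 ratio)
n(HCl) consumed by analyte = 0.06821 − 0.01904 = 0.04917 mol
n(NaHCO3) = 0.04917 mol (1:1 ratio)
mass of NaHCO3 = 0.04917 × 84.01 = 4.131 g
% NaHCO3 = 4.131 / 6.525 × 100 = 63.31 %

63.31 %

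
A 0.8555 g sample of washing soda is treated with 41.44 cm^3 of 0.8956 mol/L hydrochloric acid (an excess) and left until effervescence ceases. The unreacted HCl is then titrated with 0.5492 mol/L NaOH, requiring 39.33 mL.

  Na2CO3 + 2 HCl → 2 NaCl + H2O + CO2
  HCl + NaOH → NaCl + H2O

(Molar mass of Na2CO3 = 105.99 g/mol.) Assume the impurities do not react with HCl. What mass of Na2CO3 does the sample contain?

n(HCl) added = 0.04144 × 0.8956 = 0.03711 mol
n(NaOH) used in back-titration = 0.03933 × 0.5492 = 0.02160 mol
n(HCl) left over = 0.02160 mol (1:1 ratio)
n(HCl) consumed by analyte = 0.03711 − 0.02160 = 0.01551 mol
From the 1:2 ratio, n(Na2CO3) = 1/2 × 0.01551 = 7.757 × 10^-3 mol
mass of Na2CO3 = 7.757 × 10^-3 × 105.99 = 0.8221 g

0.8221 g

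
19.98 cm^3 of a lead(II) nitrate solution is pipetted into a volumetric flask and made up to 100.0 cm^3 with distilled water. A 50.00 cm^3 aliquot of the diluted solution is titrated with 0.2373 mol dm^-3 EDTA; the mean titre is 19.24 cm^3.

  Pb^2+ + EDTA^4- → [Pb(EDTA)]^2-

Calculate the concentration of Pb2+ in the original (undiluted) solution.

n(EDTA) = 0.01924 × 0.2373 = 4.566 × 10^-3 mol
n(Pb2+) in the aliquot = 4.566 × 10^-3 mol (1:1 ratio)
[Pb2+]_dilute = 4.566 × 10^-3 / 0.05000 = 0.09131 mol/L
Dilution factor = 100.0 / 19.98 = 5.005
[Pb2+]_stock = 0.09131 × 5.005 = 0.4570 mol/L

0.4570 mol/L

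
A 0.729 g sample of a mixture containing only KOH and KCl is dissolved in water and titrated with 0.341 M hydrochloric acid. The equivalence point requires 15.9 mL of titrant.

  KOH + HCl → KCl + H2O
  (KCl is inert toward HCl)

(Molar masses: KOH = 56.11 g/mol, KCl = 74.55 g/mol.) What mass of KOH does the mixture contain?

n(HCl) = 0.0159 × 0.341 = 5.42 × 10^-3 mol
Let x = n(KOH), y = n(KCl).
Titrant: 1x = 5.42 × 10^-3;  mass: 56.11x + 74.55y = 0.729
Solving, x = 5.42 × 10^-3 mol, y = 5.70 × 10^-3 mol
mass of KOH = 5.42 × 10^-3 × 56.11 = 0.304 g

0.304 g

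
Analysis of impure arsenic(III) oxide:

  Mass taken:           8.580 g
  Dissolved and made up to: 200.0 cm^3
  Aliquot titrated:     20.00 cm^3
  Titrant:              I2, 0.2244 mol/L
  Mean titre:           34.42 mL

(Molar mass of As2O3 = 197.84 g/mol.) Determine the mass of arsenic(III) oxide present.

As2O3 + 2 I2 + 2 H2O → As2O5 + 4 HI
n(I2) per titration = 0.03442 × 0.2244 = 7.724 × 10^-3 mol
From the 1:2 ratio, n(As2O3) in each aliquot = 1/2 × 7.724 × 10^-3 = 3.862 × 10^-3 mol
n(As2O3) in the whole flask = 3.862 × 10^-3 × 200.0/20.00 = 0.03862 mol
mass of As2O3 = 0.03862 × 197.84 = 7.640 g

7.640 g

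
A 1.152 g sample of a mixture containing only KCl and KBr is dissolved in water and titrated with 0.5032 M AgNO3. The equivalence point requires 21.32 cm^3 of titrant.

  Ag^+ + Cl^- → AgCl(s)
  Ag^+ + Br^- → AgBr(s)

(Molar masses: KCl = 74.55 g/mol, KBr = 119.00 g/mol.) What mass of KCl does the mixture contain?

n(AgNO3) = 0.02132 × 0.5032 = 0.01073 mol
Let x = n(KCl), y = n(KBr).
Titrant: 1x + 1y = 0.01073;  mass: 74.55x + 119.00y = 1.152
Solving, x = 2.804 × 10^-3 mol, y = 7.924 × 10^-3 mol
mass of KCl = 2.804 × 10^-3 × 74.55 = 0.2091 g

0.2091 g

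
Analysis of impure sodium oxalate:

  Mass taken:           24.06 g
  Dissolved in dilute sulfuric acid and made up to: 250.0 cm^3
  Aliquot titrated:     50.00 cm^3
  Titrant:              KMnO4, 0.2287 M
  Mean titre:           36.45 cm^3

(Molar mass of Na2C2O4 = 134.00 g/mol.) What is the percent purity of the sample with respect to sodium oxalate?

58.03 %

2 MnO4^- + 5 C2O4^2- + 16 H^+ → 2 Mn^2+ + 10 CO2 + 8 H2O
n(KMnO4) per titration = 0.03645 × 0.2287 = 8.336 × 10^-3 mol
From the 5:2 ratio, n(Na2C2O4) in each aliquot = 5/2 × 8.336 × 10^-3 = 0.02084 mol
n(Na2C2O4) in the whole flask = 0.02084 × 250.0/50.00 = 0.1042 mol
mass of Na2C2O4 = 0.1042 × 134.00 = 13.96 g
% Na2C2O4 = 13.96 / 24.06 × 100 = 58.03 %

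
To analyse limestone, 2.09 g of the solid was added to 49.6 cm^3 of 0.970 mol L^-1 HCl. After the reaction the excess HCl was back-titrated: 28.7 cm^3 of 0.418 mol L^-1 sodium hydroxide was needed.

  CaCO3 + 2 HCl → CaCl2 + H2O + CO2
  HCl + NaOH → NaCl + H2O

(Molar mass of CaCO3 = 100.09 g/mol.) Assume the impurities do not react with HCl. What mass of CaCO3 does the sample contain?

1.81 g

n(HCl) added = 0.0496 × 0.970 = 0.0481 mol
n(NaOH) used in back-titration = 0.0287 × 0.418 = 0.0120 mol
n(HCl) left over = 0.0120 mol (1:1 ratio)
n(HCl) consumed by analyte = 0.0481 − 0.0120 = 0.0361 mol
From the 1:2 ratio, n(CaCO3) = 1/2 × 0.0361 = 0.0181 mol
mass of CaCO3 = 0.0181 × 100.09 = 1.81 g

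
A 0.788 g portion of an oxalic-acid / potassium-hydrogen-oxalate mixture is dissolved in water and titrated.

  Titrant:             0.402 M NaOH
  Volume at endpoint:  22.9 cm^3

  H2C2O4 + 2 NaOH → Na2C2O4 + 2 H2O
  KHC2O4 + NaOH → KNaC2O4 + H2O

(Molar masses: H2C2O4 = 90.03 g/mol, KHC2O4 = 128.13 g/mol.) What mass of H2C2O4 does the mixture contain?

n(NaOH) = 0.0229 × 0.402 = 9.21 × 10^-3 mol
Let x = n(H2C2O4), y = n(KHC2O4).
Titrant: 2x + 1y = 9.21 × 10^-3;  mass: 90.03x + 128.13y = 0.788
Solving, x = 2.36 × 10^-3 mol, y = 4.49 × 10^-3 mol
mass of H2C2O4 = 2.36 × 10^-3 × 90.03 = 0.212 g

0.212 g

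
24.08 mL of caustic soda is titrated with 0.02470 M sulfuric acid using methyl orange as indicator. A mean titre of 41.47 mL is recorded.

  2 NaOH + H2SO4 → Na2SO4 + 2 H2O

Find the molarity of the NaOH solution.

0.08508 M

n(H2SO4) = 0.04147 L × 0.02470 mol/L = 1.024 × 10^-3 mol
From the 2:1 mole ratio, n(NaOH) = 2/1 × 1.024 × 10^-3 = 2.049 × 10^-3 mol
[NaOH] = 2.049 × 10^-3 mol / 0.02408 L = 0.08508 mol/L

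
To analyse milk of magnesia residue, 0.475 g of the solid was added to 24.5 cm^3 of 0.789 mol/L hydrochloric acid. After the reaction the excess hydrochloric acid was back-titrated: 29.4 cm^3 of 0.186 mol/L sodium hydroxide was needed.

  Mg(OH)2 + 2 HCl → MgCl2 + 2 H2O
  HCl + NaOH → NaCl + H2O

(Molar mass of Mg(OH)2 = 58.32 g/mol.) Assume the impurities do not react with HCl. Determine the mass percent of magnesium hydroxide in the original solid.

85.1 %

n(HCl) added = 0.0245 × 0.789 = 0.0193 mol
n(NaOH) used in back-titration = 0.0294 × 0.186 = 5.47 × 10^-3 mol
n(HCl) left over = 5.47 × 10^-3 mol (1:1 ratio)
n(HCl) consumed by analyte = 0.0193 − 5.47 × 10^-3 = 0.0139 mol
From the 1:2 ratio, n(Mg(OH)2) = 1/2 × 0.0139 = 6.93 × 10^-3 mol
mass of Mg(OH)2 = 6.93 × 10^-3 × 58.32 = 0.404 g
% Mg(OH)2 = 0.404 / 0.475 × 100 = 85.1 %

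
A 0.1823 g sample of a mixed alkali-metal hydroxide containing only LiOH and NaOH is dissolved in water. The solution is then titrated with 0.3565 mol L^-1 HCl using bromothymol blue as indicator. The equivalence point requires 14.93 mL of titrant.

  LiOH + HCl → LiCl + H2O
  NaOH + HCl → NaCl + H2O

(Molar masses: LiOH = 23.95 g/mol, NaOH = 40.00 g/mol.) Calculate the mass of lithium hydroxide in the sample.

n(HCl) = 0.01493 × 0.3565 = 5.323 × 10^-3 mol
Let x = n(LiOH), y = n(NaOH).
Titrant: 1x + 1y = 5.323 × 10^-3;  mass: 23.95x + 40.00y = 0.1823
Solving, x = 1.907 × 10^-3 mol, y = 3.416 × 10^-3 mol
mass of LiOH = 1.907 × 10^-3 × 23.95 = 0.04566 g

0.04566 g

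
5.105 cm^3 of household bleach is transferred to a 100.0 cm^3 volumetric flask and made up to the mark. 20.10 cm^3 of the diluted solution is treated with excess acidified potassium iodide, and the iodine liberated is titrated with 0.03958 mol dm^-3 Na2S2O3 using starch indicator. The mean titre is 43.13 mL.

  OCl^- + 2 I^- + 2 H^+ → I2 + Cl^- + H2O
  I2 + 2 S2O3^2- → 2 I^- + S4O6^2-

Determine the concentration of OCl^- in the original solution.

0.8318 mol/L

n(S2O3^2-) = 0.04313 × 0.03958 = 1.707 × 10^-3 mol
n(I2) = n(S2O3^2-)/2 = 8.535 × 10^-4 mol
n(OCl^-) in the aliquot = 8.535 × 10^-4 mol (1:1 ratio)
[OCl^-]_dilute = 8.535 × 10^-4 / 0.02010 = 0.04246 mol/L
[OCl^-]_original = 0.04246 × 100.0/5.105 = 0.8318 mol/L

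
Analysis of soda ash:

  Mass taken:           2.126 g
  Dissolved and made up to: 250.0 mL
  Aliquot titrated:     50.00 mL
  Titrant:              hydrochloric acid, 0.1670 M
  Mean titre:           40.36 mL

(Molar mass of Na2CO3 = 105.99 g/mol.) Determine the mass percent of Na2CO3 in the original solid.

84.01 %

Na2CO3 + 2 HCl → 2 NaCl + H2O + CO2
n(HCl) per titration = 0.04036 × 0.1670 = 6.740 × 10^-3 mol
From the 1:2 ratio, n(Na2CO3) in each aliquot = 1/2 × 6.740 × 10^-3 = 3.370 × 10^-3 mol
n(Na2CO3) in the whole flask = 3.370 × 10^-3 × 250.0/50.00 = 0.01685 mol
mass of Na2CO3 = 0.01685 × 105.99 = 1.786 g
% Na2CO3 = 1.786 / 2.126 × 100 = 84.01 %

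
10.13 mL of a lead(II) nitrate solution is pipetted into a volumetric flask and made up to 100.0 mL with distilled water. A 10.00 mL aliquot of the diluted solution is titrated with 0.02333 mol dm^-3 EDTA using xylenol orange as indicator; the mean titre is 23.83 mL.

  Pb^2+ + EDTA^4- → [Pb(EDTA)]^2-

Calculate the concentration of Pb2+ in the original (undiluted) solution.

0.5488 mol/L

n(EDTA) = 0.02383 × 0.02333 = 5.560 × 10^-4 mol
n(Pb2+) in the aliquot = 5.560 × 10^-4 mol (1:1 ratio)
[Pb2+]_dilute = 5.560 × 10^-4 / 0.01000 = 0.05560 mol/L
Dilution factor = 100.0 / 10.13 = 9.872
[Pb2+]_stock = 0.05560 × 9.872 = 0.5488 mol/L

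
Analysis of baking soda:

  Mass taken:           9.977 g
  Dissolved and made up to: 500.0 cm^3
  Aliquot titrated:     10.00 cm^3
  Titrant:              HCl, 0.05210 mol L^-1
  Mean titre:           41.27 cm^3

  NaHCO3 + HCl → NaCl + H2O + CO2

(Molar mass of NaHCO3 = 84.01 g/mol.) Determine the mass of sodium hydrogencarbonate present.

9.032 g

n(HCl) per titration = 0.04127 × 0.05210 = 2.150 × 10^-3 mol
n(NaHCO3) in each aliquot = 2.150 × 10^-3 mol (1:1 ratio)
n(NaHCO3) in the whole flask = 2.150 × 10^-3 × 500.0/10.00 = 0.1075 mol
mass of NaHCO3 = 0.1075 × 84.01 = 9.032 g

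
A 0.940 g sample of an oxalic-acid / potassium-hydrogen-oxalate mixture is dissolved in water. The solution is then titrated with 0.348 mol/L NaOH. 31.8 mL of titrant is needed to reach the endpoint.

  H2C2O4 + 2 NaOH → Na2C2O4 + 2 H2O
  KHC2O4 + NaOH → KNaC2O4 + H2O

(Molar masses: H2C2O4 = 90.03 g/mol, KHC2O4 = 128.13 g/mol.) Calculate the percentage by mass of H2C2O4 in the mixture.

n(NaOH) = 0.0318 × 0.348 = 0.0111 mol
Let x = n(H2C2O4), y = n(KHC2O4).
Titrant: 2x + 1y = 0.0111;  mass: 90.03x + 128.13y = 0.940
Solving, x = 2.88 × 10^-3 mol, y = 5.32 × 10^-3 mol
mass of H2C2O4 = 2.88 × 10^-3 × 90.03 = 0.259 g
% H2C2O4 = 0.259 / 0.940 × 100 = 27.5 %

27.5 %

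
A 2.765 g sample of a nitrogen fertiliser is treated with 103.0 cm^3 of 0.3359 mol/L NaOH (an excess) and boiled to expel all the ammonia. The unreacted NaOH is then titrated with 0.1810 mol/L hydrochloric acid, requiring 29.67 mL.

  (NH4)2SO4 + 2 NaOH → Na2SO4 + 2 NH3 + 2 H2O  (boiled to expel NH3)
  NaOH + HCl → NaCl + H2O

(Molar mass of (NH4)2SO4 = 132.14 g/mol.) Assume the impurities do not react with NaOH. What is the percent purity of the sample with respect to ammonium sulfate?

n(NaOH) added = 0.1030 × 0.3359 = 0.03460 mol
n(HCl) used in back-titration = 0.02967 × 0.1810 = 5.370 × 10^-3 mol
n(NaOH) left over = 5.370 × 10^-3 mol (1:1 ratio)
n(NaOH) consumed by analyte = 0.03460 − 5.370 × 10^-3 = 0.02923 mol
From the 1:2 ratio, n((NH4)2SO4) = 1/2 × 0.02923 = 0.01461 mol
mass of (NH4)2SO4 = 0.01461 × 132.14 = 1.931 g
% (NH4)2SO4 = 1.931 / 2.765 × 100 = 69.84 %

69.84 %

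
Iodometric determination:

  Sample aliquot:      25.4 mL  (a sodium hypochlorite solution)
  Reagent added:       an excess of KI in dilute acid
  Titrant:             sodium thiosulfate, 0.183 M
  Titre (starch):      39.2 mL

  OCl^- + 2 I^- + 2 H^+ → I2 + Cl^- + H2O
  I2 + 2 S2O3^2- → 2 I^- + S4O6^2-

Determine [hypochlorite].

n(S2O3^2-) = 0.0392 × 0.183 = 7.17 × 10^-3 mol
n(I2) = n(S2O3^2-)/2 = 3.59 × 10^-3 mol
n(OCl^-) in the aliquot = 3.59 × 10^-3 mol (1:1 ratio)
[OCl^-] = 3.59 × 10^-3 / 0.0254 = 0.141 mol/L

0.141 M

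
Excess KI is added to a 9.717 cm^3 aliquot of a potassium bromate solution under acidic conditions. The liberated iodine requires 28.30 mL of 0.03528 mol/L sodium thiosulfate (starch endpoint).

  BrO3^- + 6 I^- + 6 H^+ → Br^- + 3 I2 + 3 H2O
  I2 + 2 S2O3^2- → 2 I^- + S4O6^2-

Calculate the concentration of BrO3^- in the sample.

n(S2O3^2-) = 0.02830 × 0.03528 = 9.984 × 10^-4 mol
n(I2) = n(S2O3^2-)/2 = 4.992 × 10^-4 mol
From the 1:3 ratio, n(BrO3^-) in the aliquot = 1/3 × 4.992 × 10^-4 = 1.664 × 10^-4 mol
[BrO3^-] = 1.664 × 10^-4 / 0.009717 = 0.01713 mol/L

0.01713 mol/L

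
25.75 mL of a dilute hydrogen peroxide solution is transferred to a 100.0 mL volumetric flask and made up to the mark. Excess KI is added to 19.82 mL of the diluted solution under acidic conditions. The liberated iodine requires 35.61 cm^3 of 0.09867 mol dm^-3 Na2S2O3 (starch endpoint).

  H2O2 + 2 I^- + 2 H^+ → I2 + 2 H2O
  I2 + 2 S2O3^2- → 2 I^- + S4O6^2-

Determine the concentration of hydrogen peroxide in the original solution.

n(S2O3^2-) = 0.03561 × 0.09867 = 3.514 × 10^-3 mol
n(I2) = n(S2O3^2-)/2 = 1.757 × 10^-3 mol
n(H2O2) in the aliquot = 1.757 × 10^-3 mol (1:1 ratio)
[H2O2]_dilute = 1.757 × 10^-3 / 0.01982 = 0.08864 mol/L
[H2O2]_original = 0.08864 × 100.0/25.75 = 0.3442 mol/L

0.3442 mol/L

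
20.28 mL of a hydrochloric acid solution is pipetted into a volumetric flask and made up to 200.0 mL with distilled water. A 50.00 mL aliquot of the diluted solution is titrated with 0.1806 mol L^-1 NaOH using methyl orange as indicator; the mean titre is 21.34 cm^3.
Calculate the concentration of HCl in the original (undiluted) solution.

HCl + NaOH → NaCl + H2O
n(NaOH) = 0.02134 × 0.1806 = 3.854 × 10^-3 mol
n(HCl) in the aliquot = 3.854 × 10^-3 mol (1:1 ratio)
[HCl]_dilute = 3.854 × 10^-3 / 0.05000 = 0.07708 mol/L
Dilution factor = 200.0 / 20.28 = 9.862
[HCl]_stock = 0.07708 × 9.862 = 0.7602 mol/L

0.7602 mol/L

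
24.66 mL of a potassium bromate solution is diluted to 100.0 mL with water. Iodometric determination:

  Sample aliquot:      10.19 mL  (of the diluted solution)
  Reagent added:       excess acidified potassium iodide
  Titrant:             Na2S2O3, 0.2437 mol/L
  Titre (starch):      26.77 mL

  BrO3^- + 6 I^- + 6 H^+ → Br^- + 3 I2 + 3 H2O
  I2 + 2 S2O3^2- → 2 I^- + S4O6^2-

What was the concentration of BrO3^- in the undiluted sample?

0.4327 mol/L

n(S2O3^2-) = 0.02677 × 0.2437 = 6.524 × 10^-3 mol
n(I2) = n(S2O3^2-)/2 = 3.262 × 10^-3 mol
From the 1:3 ratio, n(BrO3^-) in the aliquot = 1/3 × 3.262 × 10^-3 = 1.087 × 10^-3 mol
[BrO3^-]_dilute = 1.087 × 10^-3 / 0.01019 = 0.1067 mol/L
[BrO3^-]_original = 0.1067 × 100.0/24.66 = 0.4327 mol/L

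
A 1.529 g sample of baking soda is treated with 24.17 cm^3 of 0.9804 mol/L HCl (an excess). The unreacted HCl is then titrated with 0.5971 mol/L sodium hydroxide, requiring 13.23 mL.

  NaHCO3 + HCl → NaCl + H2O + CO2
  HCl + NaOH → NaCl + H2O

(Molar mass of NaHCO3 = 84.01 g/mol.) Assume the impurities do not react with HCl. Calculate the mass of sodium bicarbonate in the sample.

n(HCl) added = 0.02417 × 0.9804 = 0.02370 mol
n(NaOH) used in back-titration = 0.01323 × 0.5971 = 7.900 × 10^-3 mol
n(HCl) left over = 7.900 × 10^-3 mol (1:1 ratio)
n(HCl) consumed by analyte = 0.02370 − 7.900 × 10^-3 = 0.01580 mol
n(NaHCO3) = 0.01580 mol (1:1 ratio)
mass of NaHCO3 = 0.01580 × 84.01 = 1.327 g

1.327 g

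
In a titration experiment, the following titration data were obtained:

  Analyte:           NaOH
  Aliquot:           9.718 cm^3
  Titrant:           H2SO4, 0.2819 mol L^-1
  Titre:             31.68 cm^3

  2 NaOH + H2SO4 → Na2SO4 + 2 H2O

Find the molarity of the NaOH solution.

1.838 mol/L

n(H2SO4) = 0.03168 L × 0.2819 mol/L = 8.931 × 10^-3 mol
From the 2:1 mole ratio, n(NaOH) = 2/1 × 8.931 × 10^-3 = 0.01786 mol
[NaOH] = 0.01786 mol / 0.009718 L = 1.838 mol/L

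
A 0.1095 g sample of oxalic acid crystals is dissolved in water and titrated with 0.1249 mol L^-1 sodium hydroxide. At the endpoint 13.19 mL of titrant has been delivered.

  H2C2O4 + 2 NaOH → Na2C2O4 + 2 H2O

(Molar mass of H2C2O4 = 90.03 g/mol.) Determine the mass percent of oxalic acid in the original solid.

n(NaOH) = 0.01319 L × 0.1249 mol/L = 1.647 × 10^-3 mol
From the 1:2 ratio, n(H2C2O4) = 1/2 × 1.647 × 10^-3 = 8.237 × 10^-4 mol
mass of H2C2O4 = 8.237 × 10^-4 × 90.03 g/mol = 0.07416 g
% H2C2O4 = 0.07416 / 0.1095 × 100 = 67.73 %

67.73 %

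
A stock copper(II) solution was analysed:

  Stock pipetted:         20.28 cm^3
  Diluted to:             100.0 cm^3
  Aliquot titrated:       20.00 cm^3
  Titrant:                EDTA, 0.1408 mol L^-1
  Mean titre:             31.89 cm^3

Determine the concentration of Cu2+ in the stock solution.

1.107 mol/L

Cu^2+ + EDTA^4- → [Cu(EDTA)]^2-
n(EDTA) = 0.03189 × 0.1408 = 4.490 × 10^-3 mol
n(Cu2+) in the aliquot = 4.490 × 10^-3 mol (1:1 ratio)
[Cu2+]_dilute = 4.490 × 10^-3 / 0.02000 = 0.2245 mol/L
Dilution factor = 100.0 / 20.28 = 4.931
[Cu2+]_stock = 0.2245 × 4.931 = 1.107 mol/L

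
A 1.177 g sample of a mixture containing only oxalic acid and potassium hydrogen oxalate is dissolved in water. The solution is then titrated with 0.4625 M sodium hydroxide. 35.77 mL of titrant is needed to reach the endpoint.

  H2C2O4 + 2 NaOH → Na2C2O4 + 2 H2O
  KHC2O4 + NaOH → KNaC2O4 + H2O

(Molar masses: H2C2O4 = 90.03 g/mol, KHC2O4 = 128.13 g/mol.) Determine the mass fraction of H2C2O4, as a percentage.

n(NaOH) = 0.03577 × 0.4625 = 0.01654 mol
Let x = n(H2C2O4), y = n(KHC2O4).
Titrant: 2x + 1y = 0.01654;  mass: 90.03x + 128.13y = 1.177
Solving, x = 5.671 × 10^-3 mol, y = 5.201 × 10^-3 mol
mass of H2C2O4 = 5.671 × 10^-3 × 90.03 = 0.5106 g
% H2C2O4 = 0.5106 / 1.177 × 100 = 43.38 %

43.38 %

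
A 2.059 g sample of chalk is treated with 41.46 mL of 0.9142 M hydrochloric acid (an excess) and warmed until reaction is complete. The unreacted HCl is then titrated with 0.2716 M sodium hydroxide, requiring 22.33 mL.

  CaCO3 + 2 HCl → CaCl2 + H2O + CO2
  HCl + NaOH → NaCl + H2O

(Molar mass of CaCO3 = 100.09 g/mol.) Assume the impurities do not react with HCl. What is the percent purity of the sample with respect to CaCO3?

77.38 %

n(HCl) added = 0.04146 × 0.9142 = 0.03790 mol
n(NaOH) used in back-titration = 0.02233 × 0.2716 = 6.065 × 10^-3 mol
n(HCl) left over = 6.065 × 10^-3 mol (1:1 ratio)
n(HCl) consumed by analyte = 0.03790 − 6.065 × 10^-3 = 0.03184 mol
From the 1:2 ratio, n(CaCO3) = 1/2 × 0.03184 = 0.01592 mol
mass of CaCO3 = 0.01592 × 100.09 = 1.593 g
% CaCO3 = 1.593 / 2.059 × 100 = 77.38 %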